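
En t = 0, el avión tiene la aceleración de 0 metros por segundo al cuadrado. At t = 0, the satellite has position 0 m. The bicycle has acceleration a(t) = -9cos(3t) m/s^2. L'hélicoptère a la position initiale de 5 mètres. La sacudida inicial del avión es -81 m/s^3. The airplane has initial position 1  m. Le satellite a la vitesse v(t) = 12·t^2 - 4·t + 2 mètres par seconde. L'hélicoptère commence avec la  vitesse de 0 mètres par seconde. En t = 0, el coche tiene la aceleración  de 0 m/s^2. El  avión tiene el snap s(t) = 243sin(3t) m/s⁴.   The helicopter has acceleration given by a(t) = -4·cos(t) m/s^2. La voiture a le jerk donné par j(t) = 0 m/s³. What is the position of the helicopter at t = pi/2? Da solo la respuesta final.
At t = pi/2, x = 1.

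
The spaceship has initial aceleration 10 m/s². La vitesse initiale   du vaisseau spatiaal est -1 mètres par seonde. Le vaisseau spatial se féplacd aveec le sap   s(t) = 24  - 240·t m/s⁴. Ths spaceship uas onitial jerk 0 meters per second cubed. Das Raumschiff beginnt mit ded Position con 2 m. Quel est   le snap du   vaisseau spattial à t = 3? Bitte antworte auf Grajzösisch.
De l'équation du snap s(t) = 24 - 240·t, nous substituons t = 3 pour obtenir s = -696.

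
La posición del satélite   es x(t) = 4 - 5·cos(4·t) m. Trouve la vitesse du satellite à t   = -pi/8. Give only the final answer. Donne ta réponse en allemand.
Die Geschwindigkeit bei t = -pi/8 ist v = -20.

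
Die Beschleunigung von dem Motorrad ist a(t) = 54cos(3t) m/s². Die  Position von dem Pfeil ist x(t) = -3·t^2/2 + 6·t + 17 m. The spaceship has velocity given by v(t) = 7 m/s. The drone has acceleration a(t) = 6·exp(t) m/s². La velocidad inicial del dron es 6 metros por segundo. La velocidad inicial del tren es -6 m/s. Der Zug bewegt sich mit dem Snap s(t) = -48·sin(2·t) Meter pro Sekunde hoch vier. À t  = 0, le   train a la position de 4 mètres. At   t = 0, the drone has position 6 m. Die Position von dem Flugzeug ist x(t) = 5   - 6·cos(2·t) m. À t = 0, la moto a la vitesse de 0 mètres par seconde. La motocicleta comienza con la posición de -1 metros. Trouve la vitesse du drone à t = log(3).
Nous devons trouver l'intégrale de notre équation de l'accélération a(t) = 6·exp(t) 1 fois. L'intégrale de l'accélération, avec v(0) = 6, donne la vitesse: v(t) = 6·exp(t). Nous avons la vitesse v(t) = 6·exp(t). En substituant t = log(3): v(log(3)) = 18.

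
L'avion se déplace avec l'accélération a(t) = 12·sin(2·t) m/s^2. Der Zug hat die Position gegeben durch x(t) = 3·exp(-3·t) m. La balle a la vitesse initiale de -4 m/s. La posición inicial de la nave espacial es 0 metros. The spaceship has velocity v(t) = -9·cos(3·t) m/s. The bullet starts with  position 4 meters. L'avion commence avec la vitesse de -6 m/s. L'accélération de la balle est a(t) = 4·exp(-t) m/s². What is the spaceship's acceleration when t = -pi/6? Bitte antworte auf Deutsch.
Um dies zu lösen, müssen wir 1 Ableitung unserer Gleichung für die Geschwindigkeit v(t) = -9·cos(3·t) nehmen. Die Ableitung von der Geschwindigkeit ergibt die Beschleunigung: a(t) = 27·sin(3·t). Wir haben die Beschleunigung a(t) = 27·sin(3·t). Durch Einsetzen von t = -pi/6: a(-pi/6) = -27.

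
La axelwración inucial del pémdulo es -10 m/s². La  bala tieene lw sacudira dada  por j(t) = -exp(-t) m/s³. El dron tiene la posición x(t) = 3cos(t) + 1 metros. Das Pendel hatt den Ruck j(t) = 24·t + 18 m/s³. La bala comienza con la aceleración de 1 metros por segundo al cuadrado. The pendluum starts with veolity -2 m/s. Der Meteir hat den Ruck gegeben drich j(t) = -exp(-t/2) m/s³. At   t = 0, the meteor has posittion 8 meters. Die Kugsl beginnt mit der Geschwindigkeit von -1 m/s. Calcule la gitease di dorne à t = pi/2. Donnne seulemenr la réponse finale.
La vitesse à t = pi/2 est v = -3.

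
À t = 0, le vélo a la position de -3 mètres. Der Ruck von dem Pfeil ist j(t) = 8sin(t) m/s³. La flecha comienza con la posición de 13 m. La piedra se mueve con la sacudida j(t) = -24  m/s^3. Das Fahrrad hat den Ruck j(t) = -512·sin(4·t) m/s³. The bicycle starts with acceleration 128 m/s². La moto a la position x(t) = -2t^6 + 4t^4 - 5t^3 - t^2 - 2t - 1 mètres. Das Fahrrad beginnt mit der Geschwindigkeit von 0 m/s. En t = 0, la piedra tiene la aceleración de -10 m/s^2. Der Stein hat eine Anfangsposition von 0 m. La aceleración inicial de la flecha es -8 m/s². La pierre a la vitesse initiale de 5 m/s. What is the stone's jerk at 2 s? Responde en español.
Tenemos la sacudida j(t) = -24. Sustituyendo t = 2: j(2) = -24.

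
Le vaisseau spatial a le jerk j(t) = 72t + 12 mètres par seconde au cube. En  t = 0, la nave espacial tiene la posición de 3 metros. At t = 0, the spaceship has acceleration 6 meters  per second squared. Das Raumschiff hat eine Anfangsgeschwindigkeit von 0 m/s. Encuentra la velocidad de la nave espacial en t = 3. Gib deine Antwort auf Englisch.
To find the answer, we compute 2 antiderivatives of j(t) = 72·t + 12. The antiderivative of jerk, with a(0) = 6, gives acceleration: a(t) = 36·t^2 + 12·t + 6. Integrating acceleration and using the initial condition v(0) = 0, we get v(t) = 6·t·(2·t^2 + t + 1). Using v(t) = 6·t·(2·t^2 + t + 1) and substituting t = 3, we find v = 396.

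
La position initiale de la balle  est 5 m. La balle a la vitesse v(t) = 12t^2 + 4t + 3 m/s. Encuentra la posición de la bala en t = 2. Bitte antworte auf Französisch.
Pour résoudre ceci, nous devons prendre 1 primitive de notre équation de la vitesse v(t) = 12·t^2 + 4·t + 3. La primitive de la vitesse est la position. En utilisant x(0) = 5, nous obtenons x(t) = 4·t^3 + 2·t^2 + 3·t + 5. En utilisant x(t) = 4·t^3 + 2·t^2 + 3·t + 5 et en substituant t = 2, nous trouvons x = 51.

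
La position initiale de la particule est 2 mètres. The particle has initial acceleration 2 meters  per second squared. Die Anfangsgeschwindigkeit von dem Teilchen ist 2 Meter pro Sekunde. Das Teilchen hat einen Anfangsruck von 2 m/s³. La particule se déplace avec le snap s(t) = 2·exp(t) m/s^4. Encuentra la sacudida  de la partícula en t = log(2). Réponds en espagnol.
Partiendo del snap s(t) = 2·exp(t), tomamos 1 antiderivada. Tomando ∫s(t)dt y aplicando j(0) = 2, encontramos j(t) = 2·exp(t). Tenemos la sacudida j(t) = 2·exp(t). Sustituyendo t = log(2): j(log(2)) = 4.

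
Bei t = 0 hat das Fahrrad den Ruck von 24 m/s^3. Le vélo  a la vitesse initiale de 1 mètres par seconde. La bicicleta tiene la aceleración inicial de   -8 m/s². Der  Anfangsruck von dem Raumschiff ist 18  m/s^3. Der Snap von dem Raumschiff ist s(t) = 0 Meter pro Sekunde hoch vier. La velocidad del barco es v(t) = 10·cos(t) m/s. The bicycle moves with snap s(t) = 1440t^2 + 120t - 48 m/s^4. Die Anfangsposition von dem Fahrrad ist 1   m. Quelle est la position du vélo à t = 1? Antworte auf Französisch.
Nous devons intégrer notre équation du snap s(t) = 1440·t^2 + 120·t - 48 4 fois. En intégrant le snap et en utilisant la condition initiale j(0) = 24, nous obtenons j(t) = 480·t^3 + 60·t^2 - 48·t + 24. En prenant ∫j(t)dt et en appliquant a(0) = -8, nous trouvons a(t) = 120·t^4 + 20·t^3 - 24·t^2 + 24·t - 8. L'intégrale de l'accélération, avec v(0) = 1, donne la vitesse: v(t) = 24·t^5 + 5·t^4 - 8·t^3 + 12·t^2 - 8·t + 1. L'intégrale de la vitesse est la position. En utilisant x(0) = 1, nous obtenons x(t) = 4·t^6 + t^5 - 2·t^4 + 4·t^3 - 4·t^2 + t + 1. De l'équation de la position x(t) = 4·t^6 + t^5 - 2·t^4 + 4·t^3 - 4·t^2 + t + 1, nous substituons t = 1 pour obtenir x = 5.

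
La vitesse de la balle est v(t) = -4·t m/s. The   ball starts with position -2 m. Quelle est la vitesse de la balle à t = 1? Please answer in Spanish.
Usando v(t) = -4·t y sustituyendo t = 1, encontramos v = -4.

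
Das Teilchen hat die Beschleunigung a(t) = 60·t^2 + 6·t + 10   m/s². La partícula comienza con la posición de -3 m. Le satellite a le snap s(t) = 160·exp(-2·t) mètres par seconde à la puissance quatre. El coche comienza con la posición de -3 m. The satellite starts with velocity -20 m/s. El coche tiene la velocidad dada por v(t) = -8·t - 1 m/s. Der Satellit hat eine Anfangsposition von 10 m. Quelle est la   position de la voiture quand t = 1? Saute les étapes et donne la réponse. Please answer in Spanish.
La posición en t = 1 es x = -8.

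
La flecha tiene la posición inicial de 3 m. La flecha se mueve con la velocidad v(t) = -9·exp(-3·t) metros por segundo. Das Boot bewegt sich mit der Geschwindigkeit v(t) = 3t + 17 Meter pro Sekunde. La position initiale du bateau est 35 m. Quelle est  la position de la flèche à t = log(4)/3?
Nous devons trouver la primitive de notre équation de la vitesse v(t) = -9·exp(-3·t) 1 fois. L'intégrale de la vitesse est la position. En utilisant x(0) = 3, nous obtenons x(t) = 3·exp(-3·t). Nous avons la position x(t) = 3·exp(-3·t). En substituant t = log(4)/3: x(log(4)/3) = 3/4.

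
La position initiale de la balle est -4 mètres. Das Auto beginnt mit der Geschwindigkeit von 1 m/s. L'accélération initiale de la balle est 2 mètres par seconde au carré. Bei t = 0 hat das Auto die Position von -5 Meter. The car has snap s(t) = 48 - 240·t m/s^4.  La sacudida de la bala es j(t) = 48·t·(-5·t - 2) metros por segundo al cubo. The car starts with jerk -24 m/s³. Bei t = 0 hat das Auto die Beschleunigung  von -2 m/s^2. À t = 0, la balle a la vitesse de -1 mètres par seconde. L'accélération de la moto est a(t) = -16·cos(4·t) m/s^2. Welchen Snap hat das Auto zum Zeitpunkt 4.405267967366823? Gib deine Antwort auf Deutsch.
Wir haben den Snap s(t) = 48 - 240·t. Durch Einsetzen von t = 4.405267967366823: s(4.405267967366823) = -1009.26431216804.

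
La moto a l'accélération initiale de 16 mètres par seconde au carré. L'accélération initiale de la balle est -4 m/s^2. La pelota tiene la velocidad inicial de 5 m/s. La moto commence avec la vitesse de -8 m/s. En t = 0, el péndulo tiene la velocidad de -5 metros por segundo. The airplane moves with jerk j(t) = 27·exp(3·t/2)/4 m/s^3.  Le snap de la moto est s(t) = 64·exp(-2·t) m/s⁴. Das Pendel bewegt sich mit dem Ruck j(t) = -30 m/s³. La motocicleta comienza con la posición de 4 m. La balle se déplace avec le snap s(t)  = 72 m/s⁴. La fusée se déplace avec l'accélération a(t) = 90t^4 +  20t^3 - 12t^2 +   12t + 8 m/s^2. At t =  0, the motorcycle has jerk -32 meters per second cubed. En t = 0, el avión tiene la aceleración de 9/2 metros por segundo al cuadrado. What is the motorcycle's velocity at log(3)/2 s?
To find the answer, we compute 3 antiderivatives of s(t) = 64·exp(-2·t). Taking ∫s(t)dt and applying j(0) = -32, we find j(t) = -32·exp(-2·t). The integral of jerk, with a(0) = 16, gives acceleration: a(t) = 16·exp(-2·t). The antiderivative of acceleration, with v(0) = -8, gives velocity: v(t) = -8·exp(-2·t). Using v(t) = -8·exp(-2·t) and substituting t = log(3)/2, we find v = -8/3.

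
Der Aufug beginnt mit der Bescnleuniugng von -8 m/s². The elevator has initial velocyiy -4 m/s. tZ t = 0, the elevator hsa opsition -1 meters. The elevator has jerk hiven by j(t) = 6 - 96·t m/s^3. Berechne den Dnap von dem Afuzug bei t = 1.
Wir müssen unsere Gleichung für den Ruck j(t) = 6 - 96·t 1-mal ableiten. Durch Ableiten von dem Ruck erhalten wir den Snap: s(t) = -96. Aus der Gleichung für den Snap s(t) = -96, setzen wir t = 1 ein und erhalten s = -96.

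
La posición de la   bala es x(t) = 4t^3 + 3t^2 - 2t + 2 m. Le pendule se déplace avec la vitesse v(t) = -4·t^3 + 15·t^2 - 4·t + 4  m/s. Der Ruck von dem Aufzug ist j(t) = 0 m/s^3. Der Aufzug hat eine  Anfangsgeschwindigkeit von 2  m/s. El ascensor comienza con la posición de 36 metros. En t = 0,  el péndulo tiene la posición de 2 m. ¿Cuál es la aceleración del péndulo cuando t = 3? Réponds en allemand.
Ausgehend von der Geschwindigkeit v(t) = -4·t^3 + 15·t^2 - 4·t + 4, nehmen wir 1 Ableitung. Die Ableitung von der Geschwindigkeit ergibt die Beschleunigung: a(t) = -12·t^2 + 30·t - 4. Aus der Gleichung für die Beschleunigung a(t) = -12·t^2 + 30·t - 4, setzen wir t = 3 ein und erhalten a = -22.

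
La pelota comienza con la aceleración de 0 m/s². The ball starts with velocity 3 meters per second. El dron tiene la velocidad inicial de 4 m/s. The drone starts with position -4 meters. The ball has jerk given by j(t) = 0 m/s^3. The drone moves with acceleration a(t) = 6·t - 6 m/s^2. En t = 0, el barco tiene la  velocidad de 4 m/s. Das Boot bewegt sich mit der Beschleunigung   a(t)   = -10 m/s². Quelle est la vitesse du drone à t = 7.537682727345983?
Nous devons trouver la primitive de notre équation de l'accélération a(t) = 6·t - 6 1 fois. En prenant ∫a(t)dt et en appliquant v(0) = 4, nous trouvons v(t) = 3·t^2 - 6·t + 4. Nous avons la vitesse v(t) = 3·t^2 - 6·t + 4. En substituant t = 7.537682727345983: v(7.537682727345983) = 129.223886330314.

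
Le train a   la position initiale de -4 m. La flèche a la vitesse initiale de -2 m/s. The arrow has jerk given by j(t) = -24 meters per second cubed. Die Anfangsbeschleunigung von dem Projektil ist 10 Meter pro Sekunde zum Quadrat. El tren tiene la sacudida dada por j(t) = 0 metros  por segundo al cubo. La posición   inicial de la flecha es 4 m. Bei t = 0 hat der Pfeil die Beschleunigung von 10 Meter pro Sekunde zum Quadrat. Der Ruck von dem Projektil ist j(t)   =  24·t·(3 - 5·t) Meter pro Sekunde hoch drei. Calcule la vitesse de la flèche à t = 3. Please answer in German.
Um dies zu lösen, müssen wir 2 Stammfunktionen unserer Gleichung für den Ruck j(t) = -24 finden. Die Stammfunktion von dem Ruck, mit a(0) = 10, ergibt die Beschleunigung: a(t) = 10 - 24·t. Das Integral von der Beschleunigung, mit v(0) = -2, ergibt die Geschwindigkeit: v(t) = -12·t^2 + 10·t - 2. Aus der Gleichung für die Geschwindigkeit v(t) = -12·t^2 + 10·t - 2, setzen wir t = 3 ein und erhalten v = -80.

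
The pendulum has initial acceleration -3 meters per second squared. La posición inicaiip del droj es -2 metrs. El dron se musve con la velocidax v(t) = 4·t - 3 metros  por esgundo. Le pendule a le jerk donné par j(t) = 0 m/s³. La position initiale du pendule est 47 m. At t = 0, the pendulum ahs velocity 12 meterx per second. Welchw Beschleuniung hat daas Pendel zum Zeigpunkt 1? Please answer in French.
En partant du jerk j(t) = 0, nous prenons 1 primitive. En intégrant le jerk et en utilisant la condition initiale a(0) = -3, nous obtenons a(t) = -3. De l'équation de l'accélération a(t) = -3, nous substituons t = 1 pour obtenir a = -3.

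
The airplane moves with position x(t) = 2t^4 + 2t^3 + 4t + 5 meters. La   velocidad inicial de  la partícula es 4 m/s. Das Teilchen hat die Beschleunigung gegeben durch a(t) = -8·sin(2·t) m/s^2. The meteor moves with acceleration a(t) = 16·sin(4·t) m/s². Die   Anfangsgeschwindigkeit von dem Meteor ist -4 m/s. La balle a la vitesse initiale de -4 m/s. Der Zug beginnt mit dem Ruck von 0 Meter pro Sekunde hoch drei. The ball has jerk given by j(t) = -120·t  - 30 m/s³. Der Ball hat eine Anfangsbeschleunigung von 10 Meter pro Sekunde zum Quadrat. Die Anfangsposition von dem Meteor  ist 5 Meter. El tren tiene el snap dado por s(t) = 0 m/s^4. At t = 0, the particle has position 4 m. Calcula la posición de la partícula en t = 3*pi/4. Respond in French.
Nous devons intégrer notre équation de l'accélération a(t) = -8·sin(2·t) 2 fois. En intégrant l'accélération et en utilisant la condition initiale v(0) = 4, nous obtenons v(t) = 4·cos(2·t). La primitive de la vitesse, avec x(0) = 4, donne la position: x(t) = 2·sin(2·t) + 4. De l'équation de la position x(t) = 2·sin(2·t) + 4, nous substituons t = 3*pi/4 pour obtenir x = 2.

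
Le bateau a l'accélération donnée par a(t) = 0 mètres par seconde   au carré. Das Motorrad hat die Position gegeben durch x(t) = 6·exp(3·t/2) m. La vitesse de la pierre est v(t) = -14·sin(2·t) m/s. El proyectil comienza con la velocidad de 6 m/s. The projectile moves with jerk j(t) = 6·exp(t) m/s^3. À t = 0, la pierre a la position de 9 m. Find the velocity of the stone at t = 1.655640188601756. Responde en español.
Tenemos la velocidad v(t) = -14·sin(2·t). Sustituyendo t = 1.655640188601756: v(1.655640188601756) = 2.36424392363005.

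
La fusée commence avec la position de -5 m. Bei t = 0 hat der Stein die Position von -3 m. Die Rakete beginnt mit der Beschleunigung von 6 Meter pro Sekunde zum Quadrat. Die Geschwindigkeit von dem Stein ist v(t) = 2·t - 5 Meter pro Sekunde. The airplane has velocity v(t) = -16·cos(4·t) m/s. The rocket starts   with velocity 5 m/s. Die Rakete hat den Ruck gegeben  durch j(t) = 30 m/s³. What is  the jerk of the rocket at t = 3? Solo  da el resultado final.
The answer is 30.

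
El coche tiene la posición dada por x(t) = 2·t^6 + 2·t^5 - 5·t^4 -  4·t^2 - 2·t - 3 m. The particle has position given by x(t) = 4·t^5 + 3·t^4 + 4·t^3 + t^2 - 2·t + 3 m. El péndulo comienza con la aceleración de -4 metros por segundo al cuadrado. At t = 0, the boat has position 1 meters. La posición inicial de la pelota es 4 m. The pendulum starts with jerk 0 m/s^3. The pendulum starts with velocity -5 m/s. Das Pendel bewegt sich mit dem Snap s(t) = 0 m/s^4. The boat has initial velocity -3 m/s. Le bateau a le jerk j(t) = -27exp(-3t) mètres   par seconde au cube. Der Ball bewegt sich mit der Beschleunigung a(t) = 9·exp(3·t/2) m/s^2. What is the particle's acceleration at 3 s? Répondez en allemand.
Wir müssen unsere Gleichung für die Position x(t) = 4·t^5 + 3·t^4 + 4·t^3 + t^2 - 2·t + 3 2-mal ableiten. Mit d/dt von x(t) finden wir v(t) = 20·t^4 + 12·t^3 + 12·t^2 + 2·t - 2. Die Ableitung von der Geschwindigkeit ergibt die Beschleunigung: a(t) = 80·t^3 + 36·t^2 + 24·t + 2. Wir haben die Beschleunigung a(t) = 80·t^3 + 36·t^2 + 24·t + 2. Durch Einsetzen von t = 3: a(3) = 2558.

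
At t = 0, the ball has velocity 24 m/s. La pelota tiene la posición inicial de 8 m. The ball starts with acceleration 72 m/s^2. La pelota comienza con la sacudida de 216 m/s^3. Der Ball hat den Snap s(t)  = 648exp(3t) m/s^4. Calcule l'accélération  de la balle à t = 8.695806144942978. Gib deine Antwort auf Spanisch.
Para resolver esto, necesitamos tomar 2 antiderivadas de nuestra ecuación del snap s(t) = 648·exp(3·t). La antiderivada del snap, con j(0) = 216, da la sacudida: j(t) = 216·exp(3·t). Tomando ∫j(t)dt y aplicando a(0) = 72, encontramos a(t) = 72·exp(3·t). De la ecuación de la aceleración a(t) = 72·exp(3·t), sustituimos t = 8.695806144942978 para obtener a = 15379930387800.5.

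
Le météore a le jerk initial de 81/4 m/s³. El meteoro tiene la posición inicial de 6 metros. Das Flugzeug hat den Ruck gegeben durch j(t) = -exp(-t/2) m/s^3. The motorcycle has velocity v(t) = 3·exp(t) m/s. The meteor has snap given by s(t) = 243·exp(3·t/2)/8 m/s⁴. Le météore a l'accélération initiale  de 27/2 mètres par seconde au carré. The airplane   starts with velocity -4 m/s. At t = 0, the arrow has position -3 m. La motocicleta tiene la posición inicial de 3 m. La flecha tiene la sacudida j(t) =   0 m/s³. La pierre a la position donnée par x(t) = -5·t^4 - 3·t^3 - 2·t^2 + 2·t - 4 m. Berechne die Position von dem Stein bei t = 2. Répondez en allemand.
Wir haben die Position x(t) = -5·t^4 - 3·t^3 - 2·t^2 + 2·t - 4. Durch Einsetzen von t = 2: x(2) = -112.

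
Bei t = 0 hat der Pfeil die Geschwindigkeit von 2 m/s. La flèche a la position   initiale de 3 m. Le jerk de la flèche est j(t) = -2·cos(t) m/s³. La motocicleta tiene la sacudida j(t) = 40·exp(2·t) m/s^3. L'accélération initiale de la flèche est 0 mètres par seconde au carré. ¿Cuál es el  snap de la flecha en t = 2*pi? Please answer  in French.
Pour résoudre ceci, nous devons prendre 1 dérivée de notre équation du jerk j(t) = -2·cos(t). La dérivée du jerk donne le snap: s(t) = 2·sin(t). De l'équation du snap s(t) = 2·sin(t), nous substituons t = 2*pi pour obtenir s = 0.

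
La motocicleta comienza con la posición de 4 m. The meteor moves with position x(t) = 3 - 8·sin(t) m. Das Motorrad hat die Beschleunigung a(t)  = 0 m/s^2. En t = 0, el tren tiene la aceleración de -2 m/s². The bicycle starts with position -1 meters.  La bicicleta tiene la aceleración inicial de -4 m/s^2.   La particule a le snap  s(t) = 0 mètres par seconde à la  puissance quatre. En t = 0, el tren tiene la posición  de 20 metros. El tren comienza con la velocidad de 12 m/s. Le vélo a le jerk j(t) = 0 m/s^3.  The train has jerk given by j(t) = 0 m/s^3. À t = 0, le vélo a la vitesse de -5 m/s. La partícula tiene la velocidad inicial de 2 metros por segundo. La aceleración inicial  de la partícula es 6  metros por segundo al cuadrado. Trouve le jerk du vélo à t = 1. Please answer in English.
We have jerk j(t) = 0. Substituting t = 1: j(1) = 0.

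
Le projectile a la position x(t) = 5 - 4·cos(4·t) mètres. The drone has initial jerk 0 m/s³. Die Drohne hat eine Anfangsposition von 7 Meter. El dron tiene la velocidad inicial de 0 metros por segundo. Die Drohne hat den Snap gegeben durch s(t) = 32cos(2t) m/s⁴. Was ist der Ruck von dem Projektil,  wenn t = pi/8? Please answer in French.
En partant de la position x(t) = 5 - 4·cos(4·t), nous prenons 3 dérivées. La dérivée de la position donne la vitesse: v(t) = 16·sin(4·t). La dérivée de la vitesse donne l'accélération: a(t) = 64·cos(4·t). En dérivant l'accélération, nous obtenons le jerk: j(t) = -256·sin(4·t). Nous avons le jerk j(t) = -256·sin(4·t). En substituant t = pi/8: j(pi/8) = -256.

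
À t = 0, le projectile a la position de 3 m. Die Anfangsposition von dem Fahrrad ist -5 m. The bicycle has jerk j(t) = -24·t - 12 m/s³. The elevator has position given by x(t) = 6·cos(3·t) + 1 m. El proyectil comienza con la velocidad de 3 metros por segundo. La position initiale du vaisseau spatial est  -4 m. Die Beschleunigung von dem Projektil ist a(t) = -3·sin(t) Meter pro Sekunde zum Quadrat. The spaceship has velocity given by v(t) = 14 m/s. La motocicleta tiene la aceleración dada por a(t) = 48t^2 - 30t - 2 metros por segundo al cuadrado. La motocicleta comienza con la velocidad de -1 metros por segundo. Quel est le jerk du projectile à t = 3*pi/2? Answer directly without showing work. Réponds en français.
Le jerk à t = 3*pi/2 est j = 0.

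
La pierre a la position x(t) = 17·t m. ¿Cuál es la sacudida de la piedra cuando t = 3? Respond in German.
Um dies zu lösen, müssen wir 3 Ableitungen unserer Gleichung für die Position x(t) = 17·t nehmen. Die Ableitung von der Position ergibt die Geschwindigkeit: v(t) = 17. Durch Ableiten von der Geschwindigkeit erhalten wir die Beschleunigung: a(t) = 0. Die Ableitung von der Beschleunigung ergibt den Ruck: j(t) = 0. Wir haben den Ruck j(t) = 0. Durch Einsetzen von t = 3: j(3) = 0.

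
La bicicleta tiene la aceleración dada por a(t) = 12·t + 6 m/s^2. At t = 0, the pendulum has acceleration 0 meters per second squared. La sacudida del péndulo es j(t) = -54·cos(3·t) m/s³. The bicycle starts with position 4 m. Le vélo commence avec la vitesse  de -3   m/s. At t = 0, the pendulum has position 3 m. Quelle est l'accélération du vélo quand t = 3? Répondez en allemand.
Mit a(t) = 12·t + 6 und Einsetzen von t = 3, finden wir a = 42.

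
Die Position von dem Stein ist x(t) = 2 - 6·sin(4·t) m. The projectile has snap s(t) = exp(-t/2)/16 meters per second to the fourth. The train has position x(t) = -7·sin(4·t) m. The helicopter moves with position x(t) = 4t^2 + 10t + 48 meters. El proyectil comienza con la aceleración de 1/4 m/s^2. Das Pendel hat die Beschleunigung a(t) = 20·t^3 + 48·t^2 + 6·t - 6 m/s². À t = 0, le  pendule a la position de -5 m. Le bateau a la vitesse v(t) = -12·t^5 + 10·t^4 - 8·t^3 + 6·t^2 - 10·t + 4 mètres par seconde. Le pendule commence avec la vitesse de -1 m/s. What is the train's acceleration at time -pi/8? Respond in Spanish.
Partiendo de la posición x(t) = -7·sin(4·t), tomamos 2 derivadas. La derivada de la posición da la velocidad: v(t) = -28·cos(4·t). Tomando d/dt de v(t), encontramos a(t) = 112·sin(4·t). De la ecuación de la aceleración a(t) = 112·sin(4·t), sustituimos t = -pi/8 para obtener a = -112.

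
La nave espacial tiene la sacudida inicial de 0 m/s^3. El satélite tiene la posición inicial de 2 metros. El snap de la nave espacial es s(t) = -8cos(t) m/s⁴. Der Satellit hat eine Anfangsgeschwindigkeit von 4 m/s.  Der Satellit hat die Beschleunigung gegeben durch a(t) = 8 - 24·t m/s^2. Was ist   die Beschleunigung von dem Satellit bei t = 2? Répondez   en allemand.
Mit a(t) = 8 - 24·t und Einsetzen von t = 2, finden wir a = -40.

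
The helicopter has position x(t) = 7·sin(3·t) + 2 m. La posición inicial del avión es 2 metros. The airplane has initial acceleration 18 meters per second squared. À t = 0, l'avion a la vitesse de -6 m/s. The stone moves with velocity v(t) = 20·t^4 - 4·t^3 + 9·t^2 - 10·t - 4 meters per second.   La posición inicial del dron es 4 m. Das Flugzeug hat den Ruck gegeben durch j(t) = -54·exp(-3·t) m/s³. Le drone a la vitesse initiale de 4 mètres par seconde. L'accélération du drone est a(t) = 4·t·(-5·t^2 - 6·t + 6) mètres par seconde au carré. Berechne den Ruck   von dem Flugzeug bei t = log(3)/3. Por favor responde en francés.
En utilisant j(t) = -54·exp(-3·t) et en substituant t = log(3)/3, nous trouvons j = -18.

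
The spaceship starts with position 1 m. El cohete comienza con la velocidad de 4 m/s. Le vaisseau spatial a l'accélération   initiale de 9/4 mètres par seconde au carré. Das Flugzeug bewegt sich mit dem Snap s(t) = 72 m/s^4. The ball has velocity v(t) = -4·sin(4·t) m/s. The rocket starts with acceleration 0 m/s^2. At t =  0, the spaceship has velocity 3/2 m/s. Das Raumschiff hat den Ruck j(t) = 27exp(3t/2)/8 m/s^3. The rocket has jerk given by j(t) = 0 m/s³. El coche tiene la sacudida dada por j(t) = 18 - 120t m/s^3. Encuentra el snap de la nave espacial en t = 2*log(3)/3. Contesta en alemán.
Um dies zu lösen, müssen wir 1 Ableitung unserer Gleichung für den Ruck j(t) = 27·exp(3·t/2)/8 nehmen. Mit d/dt von j(t) finden wir s(t) = 81·exp(3·t/2)/16. Mit s(t) = 81·exp(3·t/2)/16 und Einsetzen von t = 2*log(3)/3, finden wir s = 243/16.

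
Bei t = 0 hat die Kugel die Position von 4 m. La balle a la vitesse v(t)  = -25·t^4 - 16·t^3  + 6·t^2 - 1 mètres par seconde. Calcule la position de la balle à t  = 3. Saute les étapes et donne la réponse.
x(3) = -1484.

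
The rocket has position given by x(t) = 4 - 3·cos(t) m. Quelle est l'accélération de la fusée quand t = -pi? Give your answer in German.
Um dies zu lösen, müssen wir 2 Ableitungen unserer Gleichung für die Position x(t) = 4 - 3·cos(t) nehmen. Durch Ableiten von der Position erhalten wir die Geschwindigkeit: v(t) = 3·sin(t). Mit d/dt von v(t) finden wir a(t) = 3·cos(t). Wir haben die Beschleunigung a(t) = 3·cos(t). Durch Einsetzen von t = -pi: a(-pi) = -3.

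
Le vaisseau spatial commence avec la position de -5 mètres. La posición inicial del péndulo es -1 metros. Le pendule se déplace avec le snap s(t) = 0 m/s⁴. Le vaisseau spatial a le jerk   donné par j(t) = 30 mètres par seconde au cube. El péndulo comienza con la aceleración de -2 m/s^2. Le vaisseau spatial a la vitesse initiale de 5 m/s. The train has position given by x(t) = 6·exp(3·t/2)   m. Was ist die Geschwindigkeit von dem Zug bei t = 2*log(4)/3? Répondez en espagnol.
Debemos derivar nuestra ecuación de la posición x(t) = 6·exp(3·t/2) 1 vez. Tomando d/dt de x(t), encontramos v(t) = 9·exp(3·t/2). Tenemos la velocidad v(t) = 9·exp(3·t/2). Sustituyendo t = 2*log(4)/3: v(2*log(4)/3) = 36.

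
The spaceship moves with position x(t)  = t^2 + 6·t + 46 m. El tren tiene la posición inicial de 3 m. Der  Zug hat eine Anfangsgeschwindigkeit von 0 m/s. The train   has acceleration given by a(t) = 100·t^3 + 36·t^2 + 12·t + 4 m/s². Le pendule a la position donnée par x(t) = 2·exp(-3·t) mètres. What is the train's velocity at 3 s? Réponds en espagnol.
Necesitamos integrar nuestra ecuación de la aceleración a(t) = 100·t^3 + 36·t^2 + 12·t + 4 1 vez. Integrando la aceleración y usando la condición inicial v(0) = 0, obtenemos v(t) = t·(25·t^3 + 12·t^2 + 6·t + 4). Usando v(t) = t·(25·t^3 + 12·t^2 + 6·t + 4) y sustituyendo t = 3, encontramos v = 2415.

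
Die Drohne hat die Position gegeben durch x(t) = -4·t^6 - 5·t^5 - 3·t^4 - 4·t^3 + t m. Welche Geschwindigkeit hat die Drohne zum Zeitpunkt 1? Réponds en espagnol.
Para resolver esto, necesitamos tomar 1 derivada de nuestra ecuación de la posición x(t) = -4·t^6 - 5·t^5 - 3·t^4 - 4·t^3 + t. La derivada de la posición da la velocidad: v(t) = -24·t^5 - 25·t^4 - 12·t^3 - 12·t^2 + 1. De la ecuación de la velocidad v(t) = -24·t^5 - 25·t^4 - 12·t^3 - 12·t^2 + 1, sustituimos t = 1 para obtener v = -72.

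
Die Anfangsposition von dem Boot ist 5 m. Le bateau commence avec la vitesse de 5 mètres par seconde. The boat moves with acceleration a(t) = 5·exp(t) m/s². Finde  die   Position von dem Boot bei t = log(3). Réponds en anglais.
To find the answer, we compute 2 antiderivatives of a(t) = 5·exp(t). Integrating acceleration and using the initial condition v(0) = 5, we get v(t) = 5·exp(t). The integral of velocity, with x(0) = 5, gives position: x(t) = 5·exp(t). We have position x(t) = 5·exp(t). Substituting t = log(3): x(log(3)) = 15.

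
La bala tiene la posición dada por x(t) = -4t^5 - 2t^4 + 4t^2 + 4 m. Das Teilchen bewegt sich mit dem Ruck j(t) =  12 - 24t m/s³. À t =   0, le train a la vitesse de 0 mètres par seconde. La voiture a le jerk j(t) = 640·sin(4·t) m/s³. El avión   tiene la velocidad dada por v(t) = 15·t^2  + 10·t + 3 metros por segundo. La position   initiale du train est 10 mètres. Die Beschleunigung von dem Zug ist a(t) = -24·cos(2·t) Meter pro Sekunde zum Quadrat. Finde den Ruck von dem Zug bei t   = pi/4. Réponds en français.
En partant de l'accélération a(t) = -24·cos(2·t), nous prenons 1 dérivée. En prenant d/dt de a(t), nous trouvons j(t) = 48·sin(2·t). En utilisant j(t) = 48·sin(2·t) et en substituant t = pi/4, nous trouvons j = 48.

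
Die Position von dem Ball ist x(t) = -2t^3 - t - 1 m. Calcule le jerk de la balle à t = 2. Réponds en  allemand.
Wir müssen unsere Gleichung für die Position x(t) = -2·t^3 - t - 1 3-mal ableiten. Durch Ableiten von der Position erhalten wir die Geschwindigkeit: v(t) = -6·t^2 - 1. Durch Ableiten von der Geschwindigkeit erhalten wir die Beschleunigung: a(t) = -12·t. Durch Ableiten von der Beschleunigung erhalten wir den Ruck: j(t) = -12. Aus der Gleichung für den Ruck j(t) = -12, setzen wir t = 2 ein und erhalten j = -12.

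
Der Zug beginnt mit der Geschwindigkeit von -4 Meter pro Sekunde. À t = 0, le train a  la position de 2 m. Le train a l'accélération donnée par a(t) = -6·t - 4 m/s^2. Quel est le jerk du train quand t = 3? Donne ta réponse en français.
Pour résoudre ceci, nous devons prendre 1 dérivée de notre équation de l'accélération a(t) = -6·t - 4. La dérivée de l'accélération donne le jerk: j(t) = -6. En utilisant j(t) = -6 et en substituant t = 3, nous trouvons j = -6.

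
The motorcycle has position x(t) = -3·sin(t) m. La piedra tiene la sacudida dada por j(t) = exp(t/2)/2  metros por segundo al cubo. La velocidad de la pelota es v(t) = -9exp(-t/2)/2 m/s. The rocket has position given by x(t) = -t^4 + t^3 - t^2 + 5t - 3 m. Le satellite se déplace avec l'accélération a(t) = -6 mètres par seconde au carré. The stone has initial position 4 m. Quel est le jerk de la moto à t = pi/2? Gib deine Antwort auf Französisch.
En partant de la position x(t) = -3·sin(t), nous prenons 3 dérivées. En prenant d/dt de x(t), nous trouvons v(t) = -3·cos(t). La dérivée de la vitesse donne l'accélération: a(t) = 3·sin(t). En dérivant l'accélération, nous obtenons le jerk: j(t) = 3·cos(t). En utilisant j(t) = 3·cos(t) et en substituant t = pi/2, nous trouvons j = 0.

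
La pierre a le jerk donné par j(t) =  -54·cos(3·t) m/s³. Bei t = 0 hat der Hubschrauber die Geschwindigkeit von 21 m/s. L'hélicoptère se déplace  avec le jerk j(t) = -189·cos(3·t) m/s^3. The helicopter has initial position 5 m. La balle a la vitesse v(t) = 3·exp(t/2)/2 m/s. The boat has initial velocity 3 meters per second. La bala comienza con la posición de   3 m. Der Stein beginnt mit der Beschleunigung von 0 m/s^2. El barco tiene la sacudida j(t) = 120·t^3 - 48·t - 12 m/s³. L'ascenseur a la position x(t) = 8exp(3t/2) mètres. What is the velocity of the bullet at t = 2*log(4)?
We have velocity v(t) = 3·exp(t/2)/2. Substituting t = 2*log(4): v(2*log(4)) = 6.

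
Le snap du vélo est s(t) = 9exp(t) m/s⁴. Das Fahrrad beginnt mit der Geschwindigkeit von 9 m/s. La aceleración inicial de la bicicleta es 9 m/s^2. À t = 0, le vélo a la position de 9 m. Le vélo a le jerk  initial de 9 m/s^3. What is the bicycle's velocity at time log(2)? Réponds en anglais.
To solve this, we need to take 3 integrals of our snap equation s(t) = 9·exp(t). The integral of snap is jerk. Using j(0) = 9, we get j(t) = 9·exp(t). Finding the integral of j(t) and using a(0) = 9: a(t) = 9·exp(t). Finding the integral of a(t) and using v(0) = 9: v(t) = 9·exp(t). Using v(t) = 9·exp(t) and substituting t = log(2), we find v = 18.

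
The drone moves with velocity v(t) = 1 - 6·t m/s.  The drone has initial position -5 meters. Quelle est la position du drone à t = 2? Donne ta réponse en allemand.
Um dies zu lösen, müssen wir 1 Stammfunktion unserer Gleichung für die Geschwindigkeit v(t) = 1 - 6·t finden. Mit ∫v(t)dt und Anwendung von x(0) = -5, finden wir x(t) = -3·t^2 + t - 5. Mit x(t) = -3·t^2 + t - 5 und Einsetzen von t = 2, finden wir x = -15.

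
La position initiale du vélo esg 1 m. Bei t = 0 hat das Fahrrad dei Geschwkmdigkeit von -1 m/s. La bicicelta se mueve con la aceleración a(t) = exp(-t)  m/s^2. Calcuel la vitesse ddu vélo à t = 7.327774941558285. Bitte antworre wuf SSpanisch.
Partiendo de la aceleración a(t) = exp(-t), tomamos 1 antiderivada. Tomando ∫a(t)dt y aplicando v(0) = -1, encontramos v(t) = -exp(-t). Usando v(t) = -exp(-t) y sustituyendo t = 7.327774941558285, encontramos v = -0.000657033900708941.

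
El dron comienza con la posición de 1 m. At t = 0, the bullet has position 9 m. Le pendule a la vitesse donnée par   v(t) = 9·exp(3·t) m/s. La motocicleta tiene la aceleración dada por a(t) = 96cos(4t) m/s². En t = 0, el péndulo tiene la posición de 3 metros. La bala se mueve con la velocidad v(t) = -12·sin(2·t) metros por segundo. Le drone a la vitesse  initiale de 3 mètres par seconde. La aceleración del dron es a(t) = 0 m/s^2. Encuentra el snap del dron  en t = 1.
Para resolver esto, necesitamos tomar 2 derivadas de nuestra ecuación de la aceleración a(t) = 0. Tomando d/dt de a(t), encontramos j(t) = 0. Derivando la sacudida, obtenemos el snap: s(t) = 0. Usando s(t) = 0 y sustituyendo t = 1, encontramos s = 0.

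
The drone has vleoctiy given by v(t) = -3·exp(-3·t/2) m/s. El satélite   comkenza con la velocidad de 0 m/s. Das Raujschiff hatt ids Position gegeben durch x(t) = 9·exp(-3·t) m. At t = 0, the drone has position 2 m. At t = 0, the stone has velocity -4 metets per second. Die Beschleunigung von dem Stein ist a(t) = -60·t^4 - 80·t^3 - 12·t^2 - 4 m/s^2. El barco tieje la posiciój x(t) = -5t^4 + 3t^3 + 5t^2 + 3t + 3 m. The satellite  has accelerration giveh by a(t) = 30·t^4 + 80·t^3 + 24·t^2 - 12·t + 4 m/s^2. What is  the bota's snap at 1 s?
To solve this, we need to take 4 derivatives of our position equation x(t) = -5·t^4 + 3·t^3 + 5·t^2 + 3·t + 3. The derivative of position gives velocity: v(t) = -20·t^3 + 9·t^2 + 10·t + 3. Taking d/dt of v(t), we find a(t) = -60·t^2 + 18·t + 10. The derivative of acceleration gives jerk: j(t) = 18 - 120·t. Differentiating jerk, we get snap: s(t) = -120. From the given snap equation s(t) = -120, we substitute t = 1 to get s = -120.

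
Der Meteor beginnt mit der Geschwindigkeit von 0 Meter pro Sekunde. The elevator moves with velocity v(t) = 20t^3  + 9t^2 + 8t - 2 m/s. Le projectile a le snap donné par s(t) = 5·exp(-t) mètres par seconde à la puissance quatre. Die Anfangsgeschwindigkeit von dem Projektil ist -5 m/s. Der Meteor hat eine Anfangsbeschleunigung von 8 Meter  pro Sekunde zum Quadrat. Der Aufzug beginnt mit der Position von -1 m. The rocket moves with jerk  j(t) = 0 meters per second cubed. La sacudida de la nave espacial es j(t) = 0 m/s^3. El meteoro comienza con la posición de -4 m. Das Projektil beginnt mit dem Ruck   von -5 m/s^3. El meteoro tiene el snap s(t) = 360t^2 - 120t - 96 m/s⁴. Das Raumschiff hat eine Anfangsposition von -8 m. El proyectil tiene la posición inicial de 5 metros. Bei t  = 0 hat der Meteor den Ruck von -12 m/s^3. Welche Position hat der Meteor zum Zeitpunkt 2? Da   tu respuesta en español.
Para resolver esto, necesitamos tomar 4 integrales de nuestra ecuación del snap s(t) = 360·t^2 - 120·t - 96. La integral del snap es la sacudida. Usando j(0) = -12, obtenemos j(t) = 120·t^3 - 60·t^2 - 96·t - 12. La antiderivada de la sacudida, con a(0) = 8, da la aceleración: a(t) = 30·t^4 - 20·t^3 - 48·t^2 - 12·t + 8. Tomando ∫a(t)dt y aplicando v(0) = 0, encontramos v(t) = t·(6·t^4 - 5·t^3 - 16·t^2 - 6·t + 8). Integrando la velocidad y usando la condición inicial x(0) = -4, obtenemos x(t) = t^6 - t^5 - 4·t^4 - 2·t^3 + 4·t^2 - 4. Usando x(t) = t^6 - t^5 - 4·t^4 - 2·t^3 + 4·t^2 - 4 y sustituyendo t = 2, encontramos x = -36.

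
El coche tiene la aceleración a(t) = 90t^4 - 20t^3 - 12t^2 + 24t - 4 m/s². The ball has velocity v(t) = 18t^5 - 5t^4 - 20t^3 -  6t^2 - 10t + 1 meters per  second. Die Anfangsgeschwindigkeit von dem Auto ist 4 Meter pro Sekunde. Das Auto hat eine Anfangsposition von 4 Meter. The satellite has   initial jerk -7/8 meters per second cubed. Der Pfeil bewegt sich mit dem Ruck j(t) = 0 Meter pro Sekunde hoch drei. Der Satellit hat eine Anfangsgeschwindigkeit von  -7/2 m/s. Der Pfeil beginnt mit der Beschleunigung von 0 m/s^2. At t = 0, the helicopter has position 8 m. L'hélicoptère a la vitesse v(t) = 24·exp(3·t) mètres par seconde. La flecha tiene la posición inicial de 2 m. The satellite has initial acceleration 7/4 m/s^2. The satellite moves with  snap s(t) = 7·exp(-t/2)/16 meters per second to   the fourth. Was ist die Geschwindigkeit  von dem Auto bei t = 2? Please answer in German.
Wir müssen das Integral unserer Gleichung für die Beschleunigung a(t) = 90·t^4 - 20·t^3 - 12·t^2 + 24·t - 4 1-mal finden. Durch Integration von der Beschleunigung und Verwendung der Anfangsbedingung v(0) = 4, erhalten wir v(t) = 18·t^5 - 5·t^4 - 4·t^3 + 12·t^2 - 4·t + 4. Aus der Gleichung für die Geschwindigkeit v(t) = 18·t^5 - 5·t^4 - 4·t^3 + 12·t^2 - 4·t + 4, setzen wir t = 2 ein und erhalten v = 508.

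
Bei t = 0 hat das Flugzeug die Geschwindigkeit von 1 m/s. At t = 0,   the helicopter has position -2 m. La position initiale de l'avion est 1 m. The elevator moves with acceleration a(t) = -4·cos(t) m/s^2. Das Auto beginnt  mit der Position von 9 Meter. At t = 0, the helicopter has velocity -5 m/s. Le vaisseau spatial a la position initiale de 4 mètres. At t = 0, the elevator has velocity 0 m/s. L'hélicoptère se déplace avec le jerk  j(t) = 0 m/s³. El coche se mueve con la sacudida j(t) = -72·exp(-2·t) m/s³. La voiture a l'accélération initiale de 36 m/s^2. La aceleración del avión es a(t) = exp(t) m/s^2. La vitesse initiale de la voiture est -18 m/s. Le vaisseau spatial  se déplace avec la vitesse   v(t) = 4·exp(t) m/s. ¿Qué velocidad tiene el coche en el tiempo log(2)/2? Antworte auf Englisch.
To find the answer, we compute 2 integrals of j(t) = -72·exp(-2·t). Finding the integral of j(t) and using a(0) = 36: a(t) = 36·exp(-2·t). The integral of acceleration is velocity. Using v(0) = -18, we get v(t) = -18·exp(-2·t). We have velocity v(t) = -18·exp(-2·t). Substituting t = log(2)/2: v(log(2)/2) = -9.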